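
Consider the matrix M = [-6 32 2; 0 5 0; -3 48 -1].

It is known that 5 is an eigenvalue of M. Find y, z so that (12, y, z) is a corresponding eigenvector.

We need (M - 5I)v = 0.
M - 5I = [[-11, 32, 2], [0, 0, 0], [-3, 48, -6]].
Row 1: (-11)·12 + (32)·y + (2)·z = 0
Row 2: (0)·12 + (0)·y + (0)·z = 0
Row 3: (-3)·12 + (48)·y + (-6)·z = 0
Solving gives y = 3, z = 18.
Check: M·(12, 3, 18) = (60, 15, 90) = 5·(12, 3, 18).

3, 18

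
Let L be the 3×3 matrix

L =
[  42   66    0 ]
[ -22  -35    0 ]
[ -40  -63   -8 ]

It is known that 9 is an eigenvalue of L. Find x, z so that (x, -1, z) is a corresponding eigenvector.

We need (L - 9I)v = 0.
L - 9I = [[33, 66, 0], [-22, -44, 0], [-40, -63, -17]].
Row 1: (33)·x + (66)·-1 + (0)·z = 0
Row 2: (-22)·x + (-44)·-1 + (0)·z = 0
Row 3: (-40)·x + (-63)·-1 + (-17)·z = 0
Solving gives x = 2, z = -1.
Check: L·(2, -1, -1) = (18, -9, -9) = 9·(2, -1, -1).

2, -1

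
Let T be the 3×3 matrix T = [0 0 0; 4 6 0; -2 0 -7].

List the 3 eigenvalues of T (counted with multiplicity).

-7, 0, 6

T is lower triangular, so its eigenvalues are the diagonal entries.
Diagonal: 0, 6, -7.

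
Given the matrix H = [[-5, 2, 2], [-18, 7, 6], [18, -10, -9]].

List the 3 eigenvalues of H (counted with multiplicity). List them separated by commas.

-5, -3, 1

Set up det(sI - H) = 0.
Cofactor expansion gives p(s) = s^3 + 7s^2 + 7s - 15.
Since p(1) = 0, s = 1 is a root.
Factor out (s - 1): p(s) = (s - 1)·(s^2 + 8s + 15).
The quadratic factors as (s + 5)·(s + 3).
Eigenvalues: -5, -3, 1.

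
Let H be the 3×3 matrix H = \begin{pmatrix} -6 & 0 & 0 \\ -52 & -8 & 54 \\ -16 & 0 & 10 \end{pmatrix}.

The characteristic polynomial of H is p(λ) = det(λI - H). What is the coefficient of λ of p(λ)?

p(λ) = λ^3 + 4λ^2 - 92λ - 480.
The coefficient of λ is -92.

-92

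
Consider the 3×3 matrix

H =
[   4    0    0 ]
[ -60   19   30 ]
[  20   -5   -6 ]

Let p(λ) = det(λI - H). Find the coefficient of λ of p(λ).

88

p(λ) = λ^3 - 17λ^2 + 88λ - 144.
The coefficient of λ is 88.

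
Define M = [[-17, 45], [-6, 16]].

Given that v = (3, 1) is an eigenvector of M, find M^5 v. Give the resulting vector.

First find the eigenvalue: Mv = (-6, -2) = -2·(3, 1), so λ = -2.
Then M^5 v = λ^5·v = (-2)^5·(3, 1) = -32·(3, 1) = (-96, -32).

(-96, -32)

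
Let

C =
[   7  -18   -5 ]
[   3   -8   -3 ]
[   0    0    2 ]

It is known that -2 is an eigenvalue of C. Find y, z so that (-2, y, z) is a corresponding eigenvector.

We need (C + 2I)v = 0.
C + 2I = [[9, -18, -5], [3, -6, -3], [0, 0, 4]].
Row 1: (9)·-2 + (-18)·y + (-5)·z = 0
Row 2: (3)·-2 + (-6)·y + (-3)·z = 0
Row 3: (0)·-2 + (0)·y + (4)·z = 0
Solving gives y = -1, z = 0.
Check: C·(-2, -1, 0) = (4, 2, 0) = -2·(-2, -1, 0).

-1, 0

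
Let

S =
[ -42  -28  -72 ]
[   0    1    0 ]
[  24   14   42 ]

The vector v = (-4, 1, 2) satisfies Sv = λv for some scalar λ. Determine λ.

Compute Sv: S·(-4, 1, 2) = (-4, 1, 2).
Since Sv = λv, compare component 1: -4 = λ·-4, so λ = 1.

1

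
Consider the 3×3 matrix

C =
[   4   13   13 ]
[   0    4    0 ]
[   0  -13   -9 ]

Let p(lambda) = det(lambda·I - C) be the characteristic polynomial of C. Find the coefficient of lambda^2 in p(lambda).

1

The coefficient of lambda^2 of det(lambda·I - C) is −trace(C).
trace(C) = (4) + (4) + (-9) = -1, so the coefficient is 1.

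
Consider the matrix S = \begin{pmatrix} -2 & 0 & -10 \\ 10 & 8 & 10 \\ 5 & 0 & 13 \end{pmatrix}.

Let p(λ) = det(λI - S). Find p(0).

p(0) = det(0·I − S) = det(−S) = (−1)^3·det(S).
det(S) = 192, so p(0) = -192.

-192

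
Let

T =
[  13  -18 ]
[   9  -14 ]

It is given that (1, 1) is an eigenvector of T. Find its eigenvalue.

-5

Compute Tv: T·(1, 1) = (-5, -5).
Since Tv = λv, compare component 1: -5 = λ·1, so λ = -5.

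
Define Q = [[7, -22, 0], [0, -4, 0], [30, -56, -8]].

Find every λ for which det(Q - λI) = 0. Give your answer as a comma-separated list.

-8, -4, 7

Compute the characteristic polynomial p(λ) = det(λI - Q).
Expanding the 3×3 determinant: p(λ) = λ^3 + 5λ^2 - 52λ - 224.
Since p(7) = 0, λ = 7 is a root.
Factor out (λ - 7): p(λ) = (λ - 7)·(λ^2 + 12λ + 32).
The quadratic factors as (λ + 8)·(λ + 4).
Eigenvalues: -8, -4, 7.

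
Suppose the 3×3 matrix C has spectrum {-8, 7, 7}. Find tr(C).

trace(C) is the sum of the eigenvalues: (-8) + (7) + (7) = 6.

6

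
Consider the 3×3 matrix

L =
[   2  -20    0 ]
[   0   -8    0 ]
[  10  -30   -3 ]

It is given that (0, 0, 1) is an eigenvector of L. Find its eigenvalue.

-3

Compute Lv: L·(0, 0, 1) = (0, 0, -3).
Since Lv = λv, compare component 3: -3 = λ·1, so λ = -3.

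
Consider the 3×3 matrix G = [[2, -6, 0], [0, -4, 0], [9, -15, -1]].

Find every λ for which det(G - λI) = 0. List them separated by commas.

-4, -1, 2

Compute the characteristic polynomial p(s) = det(sI - G).
Expanding along the first row, p(s) = s^3 + 3s^2 - 6s - 8.
Try s = -4: p(-4) = 0, so -4 is a root.
Factor out (s + 4): p(s) = (s + 4)·(s^2 - s - 2).
The quadratic factors as (s + 1)·(s - 2).
Eigenvalues: -4, -1, 2.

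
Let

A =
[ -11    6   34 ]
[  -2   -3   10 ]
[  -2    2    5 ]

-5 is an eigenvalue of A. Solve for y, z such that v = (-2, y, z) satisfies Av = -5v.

We need (A + 5I)v = 0.
A + 5I = [[-6, 6, 34], [-2, 2, 10], [-2, 2, 10]].
Row 1: (-6)·-2 + (6)·y + (34)·z = 0
Row 2: (-2)·-2 + (2)·y + (10)·z = 0
Row 3: (-2)·-2 + (2)·y + (10)·z = 0
Solving gives y = -2, z = 0.
Check: A·(-2, -2, 0) = (10, 10, 0) = -5·(-2, -2, 0).

-2, 0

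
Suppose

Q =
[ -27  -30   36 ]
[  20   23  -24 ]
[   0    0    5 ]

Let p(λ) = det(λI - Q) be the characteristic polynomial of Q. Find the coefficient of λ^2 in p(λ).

The coefficient of λ^2 of det(λI - Q) is −trace(Q).
trace(Q) = (-27) + (23) + (5) = 1, so the coefficient is -1.

-1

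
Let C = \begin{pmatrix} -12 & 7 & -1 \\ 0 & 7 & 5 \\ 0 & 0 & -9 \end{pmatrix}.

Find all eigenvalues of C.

C is upper triangular, so its eigenvalues are the diagonal entries.
Diagonal: -12, 7, -9.

-12, -9, 7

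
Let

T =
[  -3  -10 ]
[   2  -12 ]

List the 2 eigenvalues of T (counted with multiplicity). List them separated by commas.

-8, -7

det(T - μI) = (-3 - μ)(-12 - μ) - (-10)·(2) = μ^2 + 15μ + 56.
This factors as (μ + 8)·(μ + 7) = 0.
Eigenvalues: -8, -7.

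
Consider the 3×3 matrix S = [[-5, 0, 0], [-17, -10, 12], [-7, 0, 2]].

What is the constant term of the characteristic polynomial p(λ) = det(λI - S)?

-100

p(0) = det(0·I − S) = det(−S) = (−1)^3·det(S).
det(S) = 100, so p(0) = -100.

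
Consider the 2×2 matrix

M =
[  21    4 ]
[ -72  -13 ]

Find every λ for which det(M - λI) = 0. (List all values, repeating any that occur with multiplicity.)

3, 5

det(M - λI) = (21 - λ)(-13 - λ) - (4)·(-72) = λ^2 - 8λ + 15.
This factors as (λ - 3)·(λ - 5) = 0.
Eigenvalues: 3, 5.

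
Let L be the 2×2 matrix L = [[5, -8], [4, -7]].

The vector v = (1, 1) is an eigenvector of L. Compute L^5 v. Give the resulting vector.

(-243, -243)

First find the eigenvalue: Lv = (-3, -3) = -3·(1, 1), so λ = -3.
Then L^5 v = λ^5·v = (-3)^5·(1, 1) = -243·(1, 1) = (-243, -243).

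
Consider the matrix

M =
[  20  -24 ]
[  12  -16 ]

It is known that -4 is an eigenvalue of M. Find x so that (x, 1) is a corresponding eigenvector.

We need (M + 4I)v = 0.
M + 4I = [[24, -24], [12, -12]].
Row 1: (24)·x + (-24)·1 = 0
Row 2: (12)·x + (-12)·1 = 0
Solving gives x = 1.
Check: M·(1, 1) = (-4, -4) = -4·(1, 1).

1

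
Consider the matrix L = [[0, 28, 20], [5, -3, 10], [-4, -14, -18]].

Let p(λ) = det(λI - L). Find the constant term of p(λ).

p(λ) = λ^3 + 21λ^2 + 134λ + 240.
The constant term is 240.

240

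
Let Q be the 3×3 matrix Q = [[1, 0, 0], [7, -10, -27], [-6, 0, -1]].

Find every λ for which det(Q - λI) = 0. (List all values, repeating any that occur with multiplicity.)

-10, -1, 1

Set up det(rI - Q) = 0.
Cofactor expansion gives p(r) = r^3 + 10r^2 - r - 10.
Try r = -1: p(-1) = 0, so -1 is a root.
Factor out (r + 1): p(r) = (r + 1)·(r^2 + 9r - 10).
The quadratic factors as (r + 10)·(r - 1).
Eigenvalues: -10, -1, 1.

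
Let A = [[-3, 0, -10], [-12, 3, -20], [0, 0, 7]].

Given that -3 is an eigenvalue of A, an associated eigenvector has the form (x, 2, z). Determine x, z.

1, 0

We need (A + 3I)v = 0.
A + 3I = [[0, 0, -10], [-12, 6, -20], [0, 0, 10]].
Row 1: (0)·x + (0)·2 + (-10)·z = 0
Row 2: (-12)·x + (6)·2 + (-20)·z = 0
Row 3: (0)·x + (0)·2 + (10)·z = 0
Solving gives x = 1, z = 0.
Check: A·(1, 2, 0) = (-3, -6, 0) = -3·(1, 2, 0).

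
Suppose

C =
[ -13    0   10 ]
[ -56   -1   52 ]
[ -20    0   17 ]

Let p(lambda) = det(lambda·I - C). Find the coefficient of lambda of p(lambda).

-25

p(lambda) = lambda^3 - 3·lambda^2 - 25·lambda - 21.
The coefficient of lambda is -25.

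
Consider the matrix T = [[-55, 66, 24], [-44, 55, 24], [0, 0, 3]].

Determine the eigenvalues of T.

Compute the characteristic polynomial p(λ) = det(λI - T).
Cofactor expansion gives p(λ) = λ^3 - 3λ^2 - 121λ + 363.
Try λ = 11: p(11) = 0, so 11 is a root.
Factor out (λ - 11): p(λ) = (λ - 11)·(λ^2 + 8λ - 33).
The quadratic factors as (λ + 11)·(λ - 3).
Eigenvalues: -11, 3, 11.

-11, 3, 11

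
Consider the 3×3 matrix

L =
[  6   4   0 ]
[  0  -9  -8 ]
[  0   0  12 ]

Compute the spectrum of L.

L is upper triangular, so its eigenvalues are the diagonal entries.
Diagonal: 6, -9, 12.

-9, 6, 12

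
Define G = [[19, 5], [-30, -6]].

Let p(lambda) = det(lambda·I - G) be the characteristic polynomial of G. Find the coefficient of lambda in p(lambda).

-13

The coefficient of lambda of det(lambda·I - G) is −trace(G).
trace(G) = (19) + (-6) = 13, so the coefficient is -13.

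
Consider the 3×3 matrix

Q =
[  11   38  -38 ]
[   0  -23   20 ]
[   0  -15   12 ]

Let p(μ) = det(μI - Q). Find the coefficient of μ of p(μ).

-97

p(μ) = μ^3 - 97μ - 264.
The coefficient of μ is -97.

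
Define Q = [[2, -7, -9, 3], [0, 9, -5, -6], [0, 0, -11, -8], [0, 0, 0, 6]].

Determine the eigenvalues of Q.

-11, 2, 6, 9

Q is upper triangular, so its eigenvalues are the diagonal entries.
Diagonal: 2, 9, -11, 6.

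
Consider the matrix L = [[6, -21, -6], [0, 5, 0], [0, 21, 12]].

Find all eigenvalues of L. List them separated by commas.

5, 6, 12

Compute the characteristic polynomial p(s) = det(sI - L).
Expanding the 3×3 determinant: p(s) = s^3 - 23s^2 + 162s - 360.
Try s = 5: p(5) = 0, so 5 is a root.
Factor out (s - 5): p(s) = (s - 5)·(s^2 - 18s + 72).
The quadratic factors as (s - 6)·(s - 12).
Eigenvalues: 5, 6, 12.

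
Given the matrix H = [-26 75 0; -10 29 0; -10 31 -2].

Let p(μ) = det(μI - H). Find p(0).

-8

p(0) = det(0·I − H) = det(−H) = (−1)^3·det(H).
det(H) = 8, so p(0) = -8.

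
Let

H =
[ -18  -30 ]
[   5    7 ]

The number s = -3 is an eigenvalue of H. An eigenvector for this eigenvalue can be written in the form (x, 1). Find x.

-2

We need (H + 3I)v = 0.
H + 3I = [[-15, -30], [5, 10]].
Row 1: (-15)·x + (-30)·1 = 0
Row 2: (5)·x + (10)·1 = 0
Solving gives x = -2.
Check: H·(-2, 1) = (6, -3) = -3·(-2, 1).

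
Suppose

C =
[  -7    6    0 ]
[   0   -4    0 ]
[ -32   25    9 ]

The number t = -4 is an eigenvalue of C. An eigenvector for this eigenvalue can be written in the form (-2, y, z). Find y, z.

-1, -3

We need (C + 4I)v = 0.
C + 4I = [[-3, 6, 0], [0, 0, 0], [-32, 25, 13]].
Row 1: (-3)·-2 + (6)·y + (0)·z = 0
Row 2: (0)·-2 + (0)·y + (0)·z = 0
Row 3: (-32)·-2 + (25)·y + (13)·z = 0
Solving gives y = -1, z = -3.
Check: C·(-2, -1, -3) = (8, 4, 12) = -4·(-2, -1, -3).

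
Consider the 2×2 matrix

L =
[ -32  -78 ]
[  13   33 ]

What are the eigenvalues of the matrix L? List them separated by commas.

-6, 7

det(L - λI) = (-32 - λ)(33 - λ) - (-78)·(13) = λ^2 - λ - 42.
This factors as (λ + 6)·(λ - 7) = 0.
Eigenvalues: -6, 7.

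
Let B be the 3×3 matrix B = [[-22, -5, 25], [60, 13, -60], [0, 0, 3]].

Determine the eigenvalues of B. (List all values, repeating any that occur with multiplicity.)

Compute the characteristic polynomial p(μ) = det(μI - B).
Expanding along the first row, p(μ) = μ^3 + 6μ^2 - 13μ - 42.
Rational-root test: μ = -2 gives p(-2) = 0.
Factor out (μ + 2): p(μ) = (μ + 2)·(μ^2 + 4μ - 21).
The quadratic factors as (μ + 7)·(μ - 3).
Eigenvalues: -7, -2, 3.

-7, -2, 3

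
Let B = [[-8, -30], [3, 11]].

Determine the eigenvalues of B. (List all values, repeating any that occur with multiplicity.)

1, 2

det(B - λI) = (-8 - λ)(11 - λ) - (-30)·(3) = λ^2 - 3λ + 2.
This factors as (λ - 1)·(λ - 2) = 0.
Eigenvalues: 1, 2.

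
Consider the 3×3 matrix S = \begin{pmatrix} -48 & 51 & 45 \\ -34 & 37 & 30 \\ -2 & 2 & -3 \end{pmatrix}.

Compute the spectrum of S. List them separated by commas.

-9, -8, 3

Set up det(lambda·I - S) = 0.
Expanding the 3×3 determinant: p(lambda) = lambda^3 + 14·lambda^2 + 21·lambda - 216.
Rational-root test: lambda = 3 gives p(3) = 0.
Factor out (lambda - 3): p(lambda) = (lambda - 3)·(lambda^2 + 17·lambda + 72).
The quadratic factors as (lambda + 9)·(lambda + 8).
Eigenvalues: -9, -8, 3.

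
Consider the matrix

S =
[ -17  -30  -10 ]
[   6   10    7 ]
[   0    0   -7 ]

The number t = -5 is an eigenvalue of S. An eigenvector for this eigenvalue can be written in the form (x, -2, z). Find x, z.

We need (S + 5I)v = 0.
S + 5I = [[-12, -30, -10], [6, 15, 7], [0, 0, -2]].
Row 1: (-12)·x + (-30)·-2 + (-10)·z = 0
Row 2: (6)·x + (15)·-2 + (7)·z = 0
Row 3: (0)·x + (0)·-2 + (-2)·z = 0
Solving gives x = 5, z = 0.
Check: S·(5, -2, 0) = (-25, 10, 0) = -5·(5, -2, 0).

5, 0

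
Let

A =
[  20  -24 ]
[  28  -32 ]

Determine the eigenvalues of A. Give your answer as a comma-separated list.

-8, -4

det(A - λI) = (20 - λ)(-32 - λ) - (-24)·(28) = λ^2 + 12λ + 32.
This factors as (λ + 8)·(λ + 4) = 0.
Eigenvalues: -8, -4.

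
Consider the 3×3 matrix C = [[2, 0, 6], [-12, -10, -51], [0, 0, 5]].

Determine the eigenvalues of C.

Compute the characteristic polynomial p(λ) = det(λI - C).
Cofactor expansion gives p(λ) = λ^3 + 3λ^2 - 60λ + 100.
Since p(2) = 0, λ = 2 is a root.
Dividing by (λ - 2) leaves λ^2 + 5λ - 50.
The quadratic factors as (λ + 10)·(λ - 5).
Eigenvalues: -10, 2, 5.

-10, 2, 5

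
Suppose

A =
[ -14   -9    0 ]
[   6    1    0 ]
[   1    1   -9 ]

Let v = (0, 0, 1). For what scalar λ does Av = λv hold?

-9

Compute Av: A·(0, 0, 1) = (0, 0, -9).
Since Av = λv, compare component 3: -9 = λ·1, so λ = -9.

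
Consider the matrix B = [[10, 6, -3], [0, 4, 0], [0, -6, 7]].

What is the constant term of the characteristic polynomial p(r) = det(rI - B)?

p(0) = det(0·I − B) = det(−B) = (−1)^3·det(B).
det(B) = 280, so p(0) = -280.

-280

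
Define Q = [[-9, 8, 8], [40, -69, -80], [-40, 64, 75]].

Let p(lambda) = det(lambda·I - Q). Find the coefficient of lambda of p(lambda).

-109

p(lambda) = lambda^3 + 3·lambda^2 - 109·lambda - 495.
The coefficient of lambda is -109.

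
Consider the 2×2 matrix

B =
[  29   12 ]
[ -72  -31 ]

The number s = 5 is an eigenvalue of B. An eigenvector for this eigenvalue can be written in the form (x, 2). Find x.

-1

We need (B - 5I)v = 0.
B - 5I = [[24, 12], [-72, -36]].
Row 1: (24)·x + (12)·2 = 0
Row 2: (-72)·x + (-36)·2 = 0
Solving gives x = -1.
Check: B·(-1, 2) = (-5, 10) = 5·(-1, 2).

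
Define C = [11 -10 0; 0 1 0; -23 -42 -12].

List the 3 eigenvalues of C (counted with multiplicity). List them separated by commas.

-12, 1, 11

Compute the characteristic polynomial p(λ) = det(λI - C).
Cofactor expansion gives p(λ) = λ^3 - 133λ + 132.
Rational-root test: λ = 1 gives p(1) = 0.
Dividing by (λ - 1) leaves λ^2 + λ - 132.
The quadratic factors as (λ + 12)·(λ - 11).
Eigenvalues: -12, 1, 11.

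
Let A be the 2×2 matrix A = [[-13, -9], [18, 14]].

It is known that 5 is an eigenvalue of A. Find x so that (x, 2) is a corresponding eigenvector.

-1

We need (A - 5I)v = 0.
A - 5I = [[-18, -9], [18, 9]].
Row 1: (-18)·x + (-9)·2 = 0
Row 2: (18)·x + (9)·2 = 0
Solving gives x = -1.
Check: A·(-1, 2) = (-5, 10) = 5·(-1, 2).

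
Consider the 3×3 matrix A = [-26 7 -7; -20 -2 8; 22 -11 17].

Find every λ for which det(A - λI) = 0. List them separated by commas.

-12, -5, 6

Set up det(lambda·I - A) = 0.
Expanding along the first row, p(lambda) = lambda^3 + 11·lambda^2 - 42·lambda - 360.
Rational-root test: lambda = -12 gives p(-12) = 0.
Factor out (lambda + 12): p(lambda) = (lambda + 12)·(lambda^2 - lambda - 30).
The quadratic factors as (lambda + 5)·(lambda - 6).
Eigenvalues: -12, -5, 6.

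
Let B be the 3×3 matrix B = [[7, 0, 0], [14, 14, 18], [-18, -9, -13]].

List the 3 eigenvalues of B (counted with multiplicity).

-4, 5, 7

Set up det(λI - B) = 0.
Expanding along the first row, p(λ) = λ^3 - 8λ^2 - 13λ + 140.
Since p(-4) = 0, λ = -4 is a root.
Factor out (λ + 4): p(λ) = (λ + 4)·(λ^2 - 12λ + 35).
The quadratic factors as (λ - 5)·(λ - 7).
Eigenvalues: -4, 5, 7.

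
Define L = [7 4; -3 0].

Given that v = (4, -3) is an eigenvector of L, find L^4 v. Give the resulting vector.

(1024, -768)

First find the eigenvalue: Lv = (16, -12) = 4·(4, -3), so λ = 4.
Then L^4 v = λ^4·v = 4^4·(4, -3) = 256·(4, -3) = (1024, -768).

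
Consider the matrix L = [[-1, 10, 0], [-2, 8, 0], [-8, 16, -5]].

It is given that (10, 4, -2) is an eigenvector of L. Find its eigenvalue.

3

Compute Lv: L·(10, 4, -2) = (30, 12, -6).
Since Lv = λv, compare component 1: 30 = λ·10, so λ = 3.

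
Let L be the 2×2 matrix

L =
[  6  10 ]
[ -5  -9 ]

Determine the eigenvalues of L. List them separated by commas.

-4, 1

det(L - μI) = (6 - μ)(-9 - μ) - (10)·(-5) = μ^2 + 3μ - 4.
This factors as (μ + 4)·(μ - 1) = 0.
Eigenvalues: -4, 1.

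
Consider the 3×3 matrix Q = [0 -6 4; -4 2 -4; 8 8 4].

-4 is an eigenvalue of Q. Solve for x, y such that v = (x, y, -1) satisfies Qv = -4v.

We need (Q + 4I)v = 0.
Q + 4I = [[4, -6, 4], [-4, 6, -4], [8, 8, 8]].
Row 1: (4)·x + (-6)·y + (4)·-1 = 0
Row 2: (-4)·x + (6)·y + (-4)·-1 = 0
Row 3: (8)·x + (8)·y + (8)·-1 = 0
Solving gives x = 1, y = 0.
Check: Q·(1, 0, -1) = (-4, 0, 4) = -4·(1, 0, -1).

1, 0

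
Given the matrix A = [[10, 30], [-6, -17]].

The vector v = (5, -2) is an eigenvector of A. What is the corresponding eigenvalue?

-2

Compute Av: A·(5, -2) = (-10, 4).
Since Av = λv, compare component 1: -10 = λ·5, so λ = -2.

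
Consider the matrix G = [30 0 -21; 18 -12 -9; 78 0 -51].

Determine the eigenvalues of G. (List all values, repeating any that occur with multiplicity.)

Set up det(μI - G) = 0.
Expanding along the first row, p(μ) = μ^3 + 33μ^2 + 360μ + 1296.
Rational-root test: μ = -12 gives p(-12) = 0.
Factor out (μ + 12): p(μ) = (μ + 12)·(μ^2 + 21μ + 108).
The quadratic factors as (μ + 12)·(μ + 9).
Eigenvalues: -12, -12, -9.

-12, -12, -9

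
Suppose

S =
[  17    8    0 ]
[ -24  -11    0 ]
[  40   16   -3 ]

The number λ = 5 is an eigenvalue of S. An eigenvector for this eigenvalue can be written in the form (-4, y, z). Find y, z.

We need (S - 5I)v = 0.
S - 5I = [[12, 8, 0], [-24, -16, 0], [40, 16, -8]].
Row 1: (12)·-4 + (8)·y + (0)·z = 0
Row 2: (-24)·-4 + (-16)·y + (0)·z = 0
Row 3: (40)·-4 + (16)·y + (-8)·z = 0
Solving gives y = 6, z = -8.
Check: S·(-4, 6, -8) = (-20, 30, -40) = 5·(-4, 6, -8).

6, -8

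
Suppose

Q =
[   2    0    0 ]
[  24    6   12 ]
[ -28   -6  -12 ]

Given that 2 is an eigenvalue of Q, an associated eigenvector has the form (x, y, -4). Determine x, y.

2, 0

We need (Q - 2I)v = 0.
Q - 2I = [[0, 0, 0], [24, 4, 12], [-28, -6, -14]].
Row 1: (0)·x + (0)·y + (0)·-4 = 0
Row 2: (24)·x + (4)·y + (12)·-4 = 0
Row 3: (-28)·x + (-6)·y + (-14)·-4 = 0
Solving gives x = 2, y = 0.
Check: Q·(2, 0, -4) = (4, 0, -8) = 2·(2, 0, -4).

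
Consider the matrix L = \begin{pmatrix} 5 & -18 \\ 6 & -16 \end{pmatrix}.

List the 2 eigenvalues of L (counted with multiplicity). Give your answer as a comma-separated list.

-7, -4

det(L - lambda·I) = (5 - lambda)(-16 - lambda) - (-18)·(6) = lambda^2 + 11·lambda + 28.
This factors as (lambda + 7)·(lambda + 4) = 0.
Eigenvalues: -7, -4.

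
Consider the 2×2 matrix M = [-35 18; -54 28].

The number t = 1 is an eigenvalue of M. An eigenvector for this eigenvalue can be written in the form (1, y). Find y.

We need (M - 1I)v = 0.
M - 1I = [[-36, 18], [-54, 27]].
Row 1: (-36)·1 + (18)·y = 0
Row 2: (-54)·1 + (27)·y = 0
Solving gives y = 2.
Check: M·(1, 2) = (1, 2) = 1·(1, 2).

2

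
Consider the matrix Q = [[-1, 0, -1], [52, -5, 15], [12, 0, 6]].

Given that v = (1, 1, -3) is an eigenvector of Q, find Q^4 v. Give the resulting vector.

First find the eigenvalue: Qv = (2, 2, -6) = 2·(1, 1, -3), so λ = 2.
Then Q^4 v = λ^4·v = 2^4·(1, 1, -3) = 16·(1, 1, -3) = (16, 16, -48).

(16, 16, -48)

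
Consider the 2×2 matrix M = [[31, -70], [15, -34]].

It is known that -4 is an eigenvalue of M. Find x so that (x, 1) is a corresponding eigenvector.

We need (M + 4I)v = 0.
M + 4I = [[35, -70], [15, -30]].
Row 1: (35)·x + (-70)·1 = 0
Row 2: (15)·x + (-30)·1 = 0
Solving gives x = 2.
Check: M·(2, 1) = (-8, -4) = -4·(2, 1).

2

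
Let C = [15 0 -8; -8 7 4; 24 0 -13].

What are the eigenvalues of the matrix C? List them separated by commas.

-1, 3, 7

Set up det(sI - C) = 0.
Expanding the 3×3 determinant: p(s) = s^3 - 9s^2 + 11s + 21.
Since p(-1) = 0, s = -1 is a root.
Factor out (s + 1): p(s) = (s + 1)·(s^2 - 10s + 21).
The quadratic factors as (s - 3)·(s - 7).
Eigenvalues: -1, 3, 7.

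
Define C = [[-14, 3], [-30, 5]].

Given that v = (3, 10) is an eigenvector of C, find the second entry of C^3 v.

-640

First find the eigenvalue: Cv = (-12, -40) = -4·(3, 10), so λ = -4.
Then C^3 v = λ^3·v = (-4)^3·(3, 10) = -64·(3, 10) = (-192, -640).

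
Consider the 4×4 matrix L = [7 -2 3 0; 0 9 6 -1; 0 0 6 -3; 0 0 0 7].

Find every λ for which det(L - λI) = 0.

6, 7, 7, 9

L is upper triangular, so its eigenvalues are the diagonal entries.
Diagonal: 7, 9, 6, 7.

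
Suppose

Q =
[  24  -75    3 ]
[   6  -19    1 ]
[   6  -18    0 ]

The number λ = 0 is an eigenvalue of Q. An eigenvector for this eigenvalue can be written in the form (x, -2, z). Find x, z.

-6, -2

We need (Q)v = 0.
Q = [[24, -75, 3], [6, -19, 1], [6, -18, 0]].
Row 1: (24)·x + (-75)·-2 + (3)·z = 0
Row 2: (6)·x + (-19)·-2 + (1)·z = 0
Row 3: (6)·x + (-18)·-2 + (0)·z = 0
Solving gives x = -6, z = -2.
Check: Q·(-6, -2, -2) = (0, 0, 0) = 0·(-6, -2, -2).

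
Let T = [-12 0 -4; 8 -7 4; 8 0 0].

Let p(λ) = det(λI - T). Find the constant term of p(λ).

224

p(λ) = λ^3 + 19λ^2 + 116λ + 224.
The constant term is 224.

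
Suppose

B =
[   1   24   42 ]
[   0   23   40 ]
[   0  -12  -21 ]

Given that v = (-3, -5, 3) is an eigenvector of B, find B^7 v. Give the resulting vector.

First find the eigenvalue: Bv = (3, 5, -3) = -1·(-3, -5, 3), so λ = -1.
Then B^7 v = λ^7·v = (-1)^7·(-3, -5, 3) = -1·(-3, -5, 3) = (3, 5, -3).

(3, 5, -3)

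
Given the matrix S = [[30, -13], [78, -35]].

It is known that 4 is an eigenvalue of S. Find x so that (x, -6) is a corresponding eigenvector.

-3

We need (S - 4I)v = 0.
S - 4I = [[26, -13], [78, -39]].
Row 1: (26)·x + (-13)·-6 = 0
Row 2: (78)·x + (-39)·-6 = 0
Solving gives x = -3.
Check: S·(-3, -6) = (-12, -24) = 4·(-3, -6).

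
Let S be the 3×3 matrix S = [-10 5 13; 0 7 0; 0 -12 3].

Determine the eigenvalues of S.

-10, 3, 7

Set up det(μI - S) = 0.
Cofactor expansion gives p(μ) = μ^3 - 79μ + 210.
Since p(3) = 0, μ = 3 is a root.
Dividing by (μ - 3) leaves μ^2 + 3μ - 70.
The quadratic factors as (μ + 10)·(μ - 7).
Eigenvalues: -10, 3, 7.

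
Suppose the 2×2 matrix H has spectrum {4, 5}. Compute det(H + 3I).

56

If H has eigenvalues 4, 5, then H + 3I has eigenvalues 7, 8.
det(H + 3I) = (7) · (8) = 56.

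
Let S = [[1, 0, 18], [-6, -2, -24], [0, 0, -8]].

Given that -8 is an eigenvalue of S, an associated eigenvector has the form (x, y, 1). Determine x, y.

-2, 2

We need (S + 8I)v = 0.
S + 8I = [[9, 0, 18], [-6, 6, -24], [0, 0, 0]].
Row 1: (9)·x + (0)·y + (18)·1 = 0
Row 2: (-6)·x + (6)·y + (-24)·1 = 0
Row 3: (0)·x + (0)·y + (0)·1 = 0
Solving gives x = -2, y = 2.
Check: S·(-2, 2, 1) = (16, -16, -8) = -8·(-2, 2, 1).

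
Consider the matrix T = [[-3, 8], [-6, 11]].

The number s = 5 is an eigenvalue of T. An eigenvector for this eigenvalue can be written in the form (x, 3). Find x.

We need (T - 5I)v = 0.
T - 5I = [[-8, 8], [-6, 6]].
Row 1: (-8)·x + (8)·3 = 0
Row 2: (-6)·x + (6)·3 = 0
Solving gives x = 3.
Check: T·(3, 3) = (15, 15) = 5·(3, 3).

3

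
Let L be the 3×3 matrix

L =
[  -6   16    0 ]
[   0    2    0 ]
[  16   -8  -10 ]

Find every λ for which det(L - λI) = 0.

-10, -6, 2

Set up det(lambda·I - L) = 0.
Cofactor expansion gives p(lambda) = lambda^3 + 14·lambda^2 + 28·lambda - 120.
Rational-root test: lambda = -6 gives p(-6) = 0.
Factor out (lambda + 6): p(lambda) = (lambda + 6)·(lambda^2 + 8·lambda - 20).
The quadratic factors as (lambda + 10)·(lambda - 2).
Eigenvalues: -10, -6, 2.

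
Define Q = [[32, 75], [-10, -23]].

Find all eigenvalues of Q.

det(Q - rI) = (32 - r)(-23 - r) - (75)·(-10) = r^2 - 9r + 14.
This factors as (r - 2)·(r - 7) = 0.
Eigenvalues: 2, 7.

2, 7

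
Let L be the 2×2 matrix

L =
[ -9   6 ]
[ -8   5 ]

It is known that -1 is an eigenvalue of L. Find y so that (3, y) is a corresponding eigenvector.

We need (L + 1I)v = 0.
L + 1I = [[-8, 6], [-8, 6]].
Row 1: (-8)·3 + (6)·y = 0
Row 2: (-8)·3 + (6)·y = 0
Solving gives y = 4.
Check: L·(3, 4) = (-3, -4) = -1·(3, 4).

4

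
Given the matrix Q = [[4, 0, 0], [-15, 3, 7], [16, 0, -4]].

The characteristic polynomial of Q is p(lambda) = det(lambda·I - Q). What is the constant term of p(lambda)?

48

p(lambda) = lambda^3 - 3·lambda^2 - 16·lambda + 48.
The constant term is 48.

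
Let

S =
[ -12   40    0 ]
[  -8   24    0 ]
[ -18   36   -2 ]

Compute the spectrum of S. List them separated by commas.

-2, 4, 8

The characteristic polynomial is p(λ) = det(λI - S).
Expanding the 3×3 determinant: p(λ) = λ^3 - 10λ^2 + 8λ + 64.
Rational-root test: λ = -2 gives p(-2) = 0.
Factor out (λ + 2): p(λ) = (λ + 2)·(λ^2 - 12λ + 32).
The quadratic factors as (λ - 4)·(λ - 8).
Eigenvalues: -2, 4, 8.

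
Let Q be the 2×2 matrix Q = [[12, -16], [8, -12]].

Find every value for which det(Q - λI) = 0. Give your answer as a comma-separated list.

det(Q - λI) = (12 - λ)(-12 - λ) - (-16)·(8) = λ^2 - 16.
This factors as (λ + 4)·(λ - 4) = 0.
Eigenvalues: -4, 4.

-4, 4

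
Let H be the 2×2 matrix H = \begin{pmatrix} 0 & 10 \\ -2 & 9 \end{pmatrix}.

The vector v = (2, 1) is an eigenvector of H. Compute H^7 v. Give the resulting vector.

First find the eigenvalue: Hv = (10, 5) = 5·(2, 1), so λ = 5.
Then H^7 v = λ^7·v = 5^7·(2, 1) = 78125·(2, 1) = (156250, 78125).

(156250, 78125)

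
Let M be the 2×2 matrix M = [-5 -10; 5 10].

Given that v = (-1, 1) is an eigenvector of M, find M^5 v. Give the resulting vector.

(-3125, 3125)

First find the eigenvalue: Mv = (-5, 5) = 5·(-1, 1), so λ = 5.
Then M^5 v = λ^5·v = 5^5·(-1, 1) = 3125·(-1, 1) = (-3125, 3125).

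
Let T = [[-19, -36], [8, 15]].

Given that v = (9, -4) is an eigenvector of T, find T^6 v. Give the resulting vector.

First find the eigenvalue: Tv = (-27, 12) = -3·(9, -4), so λ = -3.
Then T^6 v = λ^6·v = (-3)^6·(9, -4) = 729·(9, -4) = (6561, -2916).

(6561, -2916)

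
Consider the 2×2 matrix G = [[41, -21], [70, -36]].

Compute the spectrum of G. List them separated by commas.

det(G - μI) = (41 - μ)(-36 - μ) - (-21)·(70) = μ^2 - 5μ - 6.
This factors as (μ + 1)·(μ - 6) = 0.
Eigenvalues: -1, 6.

-1, 6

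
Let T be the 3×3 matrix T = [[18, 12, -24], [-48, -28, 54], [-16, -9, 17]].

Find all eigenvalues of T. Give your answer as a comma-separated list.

Set up det(lambda·I - T) = 0.
Expanding the 3×3 determinant: p(lambda) = lambda^3 - 7·lambda^2 + 4·lambda + 12.
Try lambda = 6: p(6) = 0, so 6 is a root.
Dividing by (lambda - 6) leaves lambda^2 - lambda - 2.
The quadratic factors as (lambda + 1)·(lambda - 2).
Eigenvalues: -1, 2, 6.

-1, 2, 6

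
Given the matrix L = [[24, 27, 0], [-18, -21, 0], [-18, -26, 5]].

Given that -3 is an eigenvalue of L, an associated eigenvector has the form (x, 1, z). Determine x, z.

We need (L + 3I)v = 0.
L + 3I = [[27, 27, 0], [-18, -18, 0], [-18, -26, 8]].
Row 1: (27)·x + (27)·1 + (0)·z = 0
Row 2: (-18)·x + (-18)·1 + (0)·z = 0
Row 3: (-18)·x + (-26)·1 + (8)·z = 0
Solving gives x = -1, z = 1.
Check: L·(-1, 1, 1) = (3, -3, -3) = -3·(-1, 1, 1).

-1, 1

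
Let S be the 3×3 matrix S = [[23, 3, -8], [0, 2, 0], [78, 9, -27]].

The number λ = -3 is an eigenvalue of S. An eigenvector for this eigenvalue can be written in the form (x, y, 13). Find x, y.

We need (S + 3I)v = 0.
S + 3I = [[26, 3, -8], [0, 5, 0], [78, 9, -24]].
Row 1: (26)·x + (3)·y + (-8)·13 = 0
Row 2: (0)·x + (5)·y + (0)·13 = 0
Row 3: (78)·x + (9)·y + (-24)·13 = 0
Solving gives x = 4, y = 0.
Check: S·(4, 0, 13) = (-12, 0, -39) = -3·(4, 0, 13).

4, 0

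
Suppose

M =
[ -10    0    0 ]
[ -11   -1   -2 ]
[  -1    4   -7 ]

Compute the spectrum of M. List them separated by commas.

-10, -5, -3

The characteristic polynomial is p(t) = det(tI - M).
Cofactor expansion gives p(t) = t^3 + 18t^2 + 95t + 150.
Since p(-3) = 0, t = -3 is a root.
Dividing by (t + 3) leaves t^2 + 15t + 50.
The quadratic factors as (t + 10)·(t + 5).
Eigenvalues: -10, -5, -3.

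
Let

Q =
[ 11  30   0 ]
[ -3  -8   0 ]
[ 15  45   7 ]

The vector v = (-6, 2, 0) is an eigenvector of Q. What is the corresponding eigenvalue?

1

Compute Qv: Q·(-6, 2, 0) = (-6, 2, 0).
Since Qv = λv, compare component 1: -6 = λ·-6, so λ = 1.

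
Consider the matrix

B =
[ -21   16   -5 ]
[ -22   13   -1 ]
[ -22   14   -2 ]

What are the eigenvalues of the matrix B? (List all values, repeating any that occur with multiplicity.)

-10, -1, 1

The characteristic polynomial is p(s) = det(sI - B).
Expanding the 3×3 determinant: p(s) = s^3 + 10s^2 - s - 10.
Try s = -1: p(-1) = 0, so -1 is a root.
Factor out (s + 1): p(s) = (s + 1)·(s^2 + 9s - 10).
The quadratic factors as (s + 10)·(s - 1).
Eigenvalues: -10, -1, 1.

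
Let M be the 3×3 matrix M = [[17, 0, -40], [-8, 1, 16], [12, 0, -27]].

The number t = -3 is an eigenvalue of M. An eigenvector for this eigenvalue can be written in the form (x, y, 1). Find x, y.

We need (M + 3I)v = 0.
M + 3I = [[20, 0, -40], [-8, 4, 16], [12, 0, -24]].
Row 1: (20)·x + (0)·y + (-40)·1 = 0
Row 2: (-8)·x + (4)·y + (16)·1 = 0
Row 3: (12)·x + (0)·y + (-24)·1 = 0
Solving gives x = 2, y = 0.
Check: M·(2, 0, 1) = (-6, 0, -3) = -3·(2, 0, 1).

2, 0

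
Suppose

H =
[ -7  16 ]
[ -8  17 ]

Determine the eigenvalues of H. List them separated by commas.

det(H - λI) = (-7 - λ)(17 - λ) - (16)·(-8) = λ^2 - 10λ + 9.
This factors as (λ - 1)·(λ - 9) = 0.
Eigenvalues: 1, 9.

1, 9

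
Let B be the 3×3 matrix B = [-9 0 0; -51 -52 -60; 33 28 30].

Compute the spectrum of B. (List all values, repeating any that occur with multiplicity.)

-12, -10, -9

The characteristic polynomial is p(λ) = det(λI - B).
Cofactor expansion gives p(λ) = λ^3 + 31λ^2 + 318λ + 1080.
Since p(-9) = 0, λ = -9 is a root.
Dividing by (λ + 9) leaves λ^2 + 22λ + 120.
The quadratic factors as (λ + 12)·(λ + 10).
Eigenvalues: -12, -10, -9.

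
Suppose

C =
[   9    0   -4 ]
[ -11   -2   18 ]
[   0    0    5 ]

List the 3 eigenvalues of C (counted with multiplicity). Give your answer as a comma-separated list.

The characteristic polynomial is p(s) = det(sI - C).
Expanding the 3×3 determinant: p(s) = s^3 - 12s^2 + 17s + 90.
Try s = -2: p(-2) = 0, so -2 is a root.
Dividing by (s + 2) leaves s^2 - 14s + 45.
The quadratic factors as (s - 5)·(s - 9).
Eigenvalues: -2, 5, 9.

-2, 5, 9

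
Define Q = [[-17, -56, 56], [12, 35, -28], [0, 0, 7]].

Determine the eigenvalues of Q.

The characteristic polynomial is p(lambda) = det(lambda·I - Q).
Cofactor expansion gives p(lambda) = lambda^3 - 25·lambda^2 + 203·lambda - 539.
Try lambda = 11: p(11) = 0, so 11 is a root.
Factor out (lambda - 11): p(lambda) = (lambda - 11)·(lambda^2 - 14·lambda + 49).
The quadratic factor is (lambda - 7)^2.
Eigenvalues: 7, 7, 11.

7, 7, 11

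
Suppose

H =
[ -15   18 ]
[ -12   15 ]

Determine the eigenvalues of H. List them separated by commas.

det(H - rI) = (-15 - r)(15 - r) - (18)·(-12) = r^2 - 9.
This factors as (r + 3)·(r - 3) = 0.
Eigenvalues: -3, 3.

-3, 3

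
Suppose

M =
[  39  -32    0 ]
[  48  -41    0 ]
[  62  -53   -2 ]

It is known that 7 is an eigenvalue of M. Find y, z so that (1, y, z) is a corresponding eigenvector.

1, 1

We need (M - 7I)v = 0.
M - 7I = [[32, -32, 0], [48, -48, 0], [62, -53, -9]].
Row 1: (32)·1 + (-32)·y + (0)·z = 0
Row 2: (48)·1 + (-48)·y + (0)·z = 0
Row 3: (62)·1 + (-53)·y + (-9)·z = 0
Solving gives y = 1, z = 1.
Check: M·(1, 1, 1) = (7, 7, 7) = 7·(1, 1, 1).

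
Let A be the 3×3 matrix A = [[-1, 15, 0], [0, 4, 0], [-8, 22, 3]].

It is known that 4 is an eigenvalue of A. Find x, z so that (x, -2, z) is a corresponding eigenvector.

-6, 4

We need (A - 4I)v = 0.
A - 4I = [[-5, 15, 0], [0, 0, 0], [-8, 22, -1]].
Row 1: (-5)·x + (15)·-2 + (0)·z = 0
Row 2: (0)·x + (0)·-2 + (0)·z = 0
Row 3: (-8)·x + (22)·-2 + (-1)·z = 0
Solving gives x = -6, z = 4.
Check: A·(-6, -2, 4) = (-24, -8, 16) = 4·(-6, -2, 4).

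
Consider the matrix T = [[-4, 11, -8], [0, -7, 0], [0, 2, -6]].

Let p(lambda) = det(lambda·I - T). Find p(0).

168

p(0) = det(0·I − T) = det(−T) = (−1)^3·det(T).
det(T) = -168, so p(0) = 168.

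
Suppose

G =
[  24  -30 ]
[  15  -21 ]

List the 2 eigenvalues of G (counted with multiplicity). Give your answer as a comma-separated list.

-6, 9

det(G - λI) = (24 - λ)(-21 - λ) - (-30)·(15) = λ^2 - 3λ - 54.
This factors as (λ + 6)·(λ - 9) = 0.
Eigenvalues: -6, 9.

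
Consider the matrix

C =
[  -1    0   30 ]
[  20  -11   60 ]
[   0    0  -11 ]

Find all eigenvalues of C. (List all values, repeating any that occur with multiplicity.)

-11, -11, -1

The characteristic polynomial is p(lambda) = det(lambda·I - C).
Expanding the 3×3 determinant: p(lambda) = lambda^3 + 23·lambda^2 + 143·lambda + 121.
Rational-root test: lambda = -1 gives p(-1) = 0.
Dividing by (lambda + 1) leaves lambda^2 + 22·lambda + 121.
The quadratic factor is (lambda + 11)^2.
Eigenvalues: -11, -11, -1.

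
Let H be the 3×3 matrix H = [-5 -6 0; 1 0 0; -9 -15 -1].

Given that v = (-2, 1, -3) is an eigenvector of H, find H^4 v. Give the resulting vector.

(-32, 16, -48)

First find the eigenvalue: Hv = (4, -2, 6) = -2·(-2, 1, -3), so λ = -2.
Then H^4 v = λ^4·v = (-2)^4·(-2, 1, -3) = 16·(-2, 1, -3) = (-32, 16, -48).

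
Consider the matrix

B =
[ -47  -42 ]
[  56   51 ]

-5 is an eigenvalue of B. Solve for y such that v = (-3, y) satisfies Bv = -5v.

3

We need (B + 5I)v = 0.
B + 5I = [[-42, -42], [56, 56]].
Row 1: (-42)·-3 + (-42)·y = 0
Row 2: (56)·-3 + (56)·y = 0
Solving gives y = 3.
Check: B·(-3, 3) = (15, -15) = -5·(-3, 3).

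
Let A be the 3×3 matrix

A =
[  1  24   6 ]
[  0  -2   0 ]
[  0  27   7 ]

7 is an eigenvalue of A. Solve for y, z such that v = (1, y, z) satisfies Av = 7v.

We need (A - 7I)v = 0.
A - 7I = [[-6, 24, 6], [0, -9, 0], [0, 27, 0]].
Row 1: (-6)·1 + (24)·y + (6)·z = 0
Row 2: (0)·1 + (-9)·y + (0)·z = 0
Row 3: (0)·1 + (27)·y + (0)·z = 0
Solving gives y = 0, z = 1.
Check: A·(1, 0, 1) = (7, 0, 7) = 7·(1, 0, 1).

0, 1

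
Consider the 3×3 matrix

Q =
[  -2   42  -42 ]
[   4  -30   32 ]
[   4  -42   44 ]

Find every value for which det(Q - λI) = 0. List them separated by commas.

-2, 2, 12

The characteristic polynomial is p(μ) = det(μI - Q).
Expanding along the first row, p(μ) = μ^3 - 12μ^2 - 4μ + 48.
Try μ = 12: p(12) = 0, so 12 is a root.
Factor out (μ - 12): p(μ) = (μ - 12)·(μ^2 - 4).
The quadratic factors as (μ + 2)·(μ - 2).
Eigenvalues: -2, 2, 12.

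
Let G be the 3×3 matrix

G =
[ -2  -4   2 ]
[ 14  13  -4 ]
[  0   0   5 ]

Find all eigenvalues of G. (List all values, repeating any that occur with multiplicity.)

5, 5, 6

Compute the characteristic polynomial p(r) = det(rI - G).
Expanding along the first row, p(r) = r^3 - 16r^2 + 85r - 150.
Try r = 5: p(5) = 0, so 5 is a root.
Dividing by (r - 5) leaves r^2 - 11r + 30.
The quadratic factors as (r - 5)·(r - 6).
Eigenvalues: 5, 5, 6.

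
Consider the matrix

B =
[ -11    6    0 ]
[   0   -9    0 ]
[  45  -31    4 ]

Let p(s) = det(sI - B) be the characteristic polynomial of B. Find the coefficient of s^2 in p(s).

The coefficient of s^2 of det(sI - B) is −trace(B).
trace(B) = (-11) + (-9) + (4) = -16, so the coefficient is 16.

16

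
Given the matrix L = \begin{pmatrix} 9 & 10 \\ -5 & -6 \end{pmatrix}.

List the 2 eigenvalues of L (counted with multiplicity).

det(L - tI) = (9 - t)(-6 - t) - (10)·(-5) = t^2 - 3t - 4.
This factors as (t + 1)·(t - 4) = 0.
Eigenvalues: -1, 4.

-1, 4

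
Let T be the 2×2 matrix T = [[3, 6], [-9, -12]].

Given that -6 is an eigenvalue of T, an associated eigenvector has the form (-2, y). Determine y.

We need (T + 6I)v = 0.
T + 6I = [[9, 6], [-9, -6]].
Row 1: (9)·-2 + (6)·y = 0
Row 2: (-9)·-2 + (-6)·y = 0
Solving gives y = 3.
Check: T·(-2, 3) = (12, -18) = -6·(-2, 3).

3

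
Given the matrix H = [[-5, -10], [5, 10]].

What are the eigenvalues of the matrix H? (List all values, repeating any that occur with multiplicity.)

det(H - λI) = (-5 - λ)(10 - λ) - (-10)·(5) = λ^2 - 5λ.
This factors as λ·(λ - 5) = 0.
Eigenvalues: 0, 5.

0, 5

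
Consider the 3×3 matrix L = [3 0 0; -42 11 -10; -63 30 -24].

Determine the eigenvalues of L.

-9, -4, 3

Set up det(sI - L) = 0.
Expanding the 3×3 determinant: p(s) = s^3 + 10s^2 - 3s - 108.
Try s = 3: p(3) = 0, so 3 is a root.
Factor out (s - 3): p(s) = (s - 3)·(s^2 + 13s + 36).
The quadratic factors as (s + 9)·(s + 4).
Eigenvalues: -9, -4, 3.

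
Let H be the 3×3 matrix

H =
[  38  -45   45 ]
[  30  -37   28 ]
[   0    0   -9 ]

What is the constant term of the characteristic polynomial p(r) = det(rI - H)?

p(0) = det(0·I − H) = det(−H) = (−1)^3·det(H).
det(H) = 504, so p(0) = -504.

-504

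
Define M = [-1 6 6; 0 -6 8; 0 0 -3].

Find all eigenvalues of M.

M is upper triangular, so its eigenvalues are the diagonal entries.
Diagonal: -1, -6, -3.

-6, -3, -1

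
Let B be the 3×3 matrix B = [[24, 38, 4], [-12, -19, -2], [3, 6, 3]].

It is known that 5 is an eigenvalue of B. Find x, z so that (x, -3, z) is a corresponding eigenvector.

6, 0

We need (B - 5I)v = 0.
B - 5I = [[19, 38, 4], [-12, -24, -2], [3, 6, -2]].
Row 1: (19)·x + (38)·-3 + (4)·z = 0
Row 2: (-12)·x + (-24)·-3 + (-2)·z = 0
Row 3: (3)·x + (6)·-3 + (-2)·z = 0
Solving gives x = 6, z = 0.
Check: B·(6, -3, 0) = (30, -15, 0) = 5·(6, -3, 0).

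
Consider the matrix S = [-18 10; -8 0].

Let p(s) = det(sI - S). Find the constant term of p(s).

p(s) = s^2 + 18s + 80.
The constant term is 80.

80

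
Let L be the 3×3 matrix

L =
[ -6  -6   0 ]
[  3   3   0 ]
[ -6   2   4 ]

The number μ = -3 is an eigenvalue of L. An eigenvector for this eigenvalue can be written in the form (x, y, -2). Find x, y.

We need (L + 3I)v = 0.
L + 3I = [[-3, -6, 0], [3, 6, 0], [-6, 2, 7]].
Row 1: (-3)·x + (-6)·y + (0)·-2 = 0
Row 2: (3)·x + (6)·y + (0)·-2 = 0
Row 3: (-6)·x + (2)·y + (7)·-2 = 0
Solving gives x = -2, y = 1.
Check: L·(-2, 1, -2) = (6, -3, 6) = -3·(-2, 1, -2).

-2, 1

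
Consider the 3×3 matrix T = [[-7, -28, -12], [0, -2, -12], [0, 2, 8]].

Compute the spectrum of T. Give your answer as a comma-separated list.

-7, 2, 4

The characteristic polynomial is p(λ) = det(λI - T).
Cofactor expansion gives p(λ) = λ^3 + λ^2 - 34λ + 56.
Since p(2) = 0, λ = 2 is a root.
Factor out (λ - 2): p(λ) = (λ - 2)·(λ^2 + 3λ - 28).
The quadratic factors as (λ + 7)·(λ - 4).
Eigenvalues: -7, 2, 4.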